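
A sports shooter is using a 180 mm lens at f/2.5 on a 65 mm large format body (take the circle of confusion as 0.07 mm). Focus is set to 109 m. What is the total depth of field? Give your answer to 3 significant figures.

Hyperfocal distance H = f²/(N·c) + f = 180²/(2.5 × 0.07) + 180 = 32400/0.175 + 180 ≈ 185322.9 mm ≈ 185.3 m.
Near limit Dn = s·(H − f)/(H + s − 2f) = 109000 × (185322.9 − 180) / (185322.9 + 109000 − 2 × 180) = 109000 × 185142.9 / 293962.9 ≈ 68650 mm.
Far limit Df = s·(H − f)/(H − s) = 109000 × (185322.9 − 180) / (185322.9 − 109000) = 109000 × 185142.9 / 76322.9 ≈ 264411 mm.
Depth of field = Df − Dn = 264411 − 68650 ≈ 195761 mm ≈ 196 m.

196 m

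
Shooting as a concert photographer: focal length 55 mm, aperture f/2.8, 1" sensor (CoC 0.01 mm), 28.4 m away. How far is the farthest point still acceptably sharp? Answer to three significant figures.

38.5 m

Hyperfocal distance H = f²/(N·c) + f = 55²/(2.8 × 0.01) + 55 = 3025/0.028 + 55 ≈ 108090.7 mm ≈ 108.1 m.
Far limit Df = s·(H − f)/(H − s) = 28400 × (108090.7 − 55) / (108090.7 − 28400) = 28400 × 108035.7 / 79690.7 ≈ 38502 mm ≈ 38.5 m.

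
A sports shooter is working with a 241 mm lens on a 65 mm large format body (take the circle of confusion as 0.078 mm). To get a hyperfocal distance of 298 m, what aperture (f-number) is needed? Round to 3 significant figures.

f/2.50

Rearrange H = f²/(N·c) + f for N: N = f² / ((H − f)·c).
N = 241² / ((298000 − 241) × 0.078) = 58081 / 23225 ≈ 2.50.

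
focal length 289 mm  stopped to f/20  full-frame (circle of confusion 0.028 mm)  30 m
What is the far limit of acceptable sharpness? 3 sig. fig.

37.5 m

Hyperfocal distance H = f²/(N·c) + f = 289²/(20 × 0.028) + 289 = 83521/0.56 + 289 ≈ 149433.6 mm ≈ 149.4 m.
Far limit Df = s·(H − f)/(H − s) = 30000 × (149433.6 − 289) / (149433.6 − 30000) = 30000 × 149144.6 / 119433.6 ≈ 37463 mm ≈ 37.5 m.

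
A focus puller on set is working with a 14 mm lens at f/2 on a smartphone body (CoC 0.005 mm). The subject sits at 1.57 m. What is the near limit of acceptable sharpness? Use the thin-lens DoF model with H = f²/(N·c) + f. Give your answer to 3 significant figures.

1.45 m

Hyperfocal distance H = f²/(N·c) + f = 14²/(2 × 0.005) + 14 = 196/0.01 + 14 ≈ 19614.0 mm ≈ 19.61 m.
Near limit Dn = s·(H − f)/(H + s − 2f) = 1570 × (19614.0 − 14) / (19614.0 + 1570 − 2 × 14) = 1570 × 19600.0 / 21156.0 ≈ 1454.5 mm ≈ 1.45 m.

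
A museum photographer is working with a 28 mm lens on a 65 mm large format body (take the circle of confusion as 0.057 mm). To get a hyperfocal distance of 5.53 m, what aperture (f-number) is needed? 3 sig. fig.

f/2.50

Rearrange H = f²/(N·c) + f for N: N = f² / ((H − f)·c).
N = 28² / ((5530 − 28) × 0.057) = 784 / 313.6 ≈ 2.50.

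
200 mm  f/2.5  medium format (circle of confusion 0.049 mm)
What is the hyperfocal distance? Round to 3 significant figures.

Hyperfocal distance H = f²/(N·c) + f = 200²/(2.5 × 0.049) + 200 = 40000/0.1225 + 200 ≈ 326730.6 mm ≈ 327 m.

327 m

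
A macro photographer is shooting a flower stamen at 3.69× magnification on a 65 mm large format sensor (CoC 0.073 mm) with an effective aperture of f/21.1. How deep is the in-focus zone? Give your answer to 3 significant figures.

At magnification m, DoF ≈ 2·N_eff·c/m² = 2 × 21.1 × 0.073 / 3.69² = 3.081 / 13.62 ≈ 0.226 mm.

0.226 mm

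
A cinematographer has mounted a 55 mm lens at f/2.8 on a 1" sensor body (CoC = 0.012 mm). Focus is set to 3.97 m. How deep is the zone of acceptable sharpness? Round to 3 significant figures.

Hyperfocal distance H = f²/(N·c) + f = 55²/(2.8 × 0.012) + 55 = 3025/0.0336 + 55 ≈ 90084.8 mm ≈ 90.08 m.
Near limit Dn = s·(H − f)/(H + s − 2f) = 3970 × (90084.8 − 55) / (90084.8 + 3970 − 2 × 55) = 3970 × 90029.8 / 93944.8 ≈ 3804.56 mm.
Far limit Df = s·(H − f)/(H − s) = 3970 × (90084.8 − 55) / (90084.8 − 3970) = 3970 × 90029.8 / 86114.8 ≈ 4150.49 mm.
Depth of field = Df − Dn = 4150.49 − 3804.56 ≈ 345.93 mm.

346 mm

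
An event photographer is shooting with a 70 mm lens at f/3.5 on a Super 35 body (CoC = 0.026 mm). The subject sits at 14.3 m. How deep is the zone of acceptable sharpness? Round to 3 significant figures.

8.13 m

Hyperfocal distance H = f²/(N·c) + f = 70²/(3.5 × 0.026) + 70 = 4900/0.091 + 70 ≈ 53916.2 mm ≈ 53.92 m.
Near limit Dn = s·(H − f)/(H + s − 2f) = 14300 × (53916.2 − 70) / (53916.2 + 14300 − 2 × 70) = 14300 × 53846.2 / 68076.2 ≈ 11310.9 mm.
Far limit Df = s·(H − f)/(H − s) = 14300 × (53916.2 − 70) / (53916.2 − 14300) = 14300 × 53846.2 / 39616.2 ≈ 19436.5 mm.
Depth of field = Df − Dn = 19436.5 − 11310.9 ≈ 8125.6 mm ≈ 8.13 m.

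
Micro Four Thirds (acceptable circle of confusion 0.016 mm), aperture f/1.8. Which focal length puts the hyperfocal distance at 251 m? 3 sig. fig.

85.0 mm

From H = f²/(N·c) + f, with f ≪ H: f ≈ √(H·N·c) = √(251000 × 1.8 × 0.016) = √7228.8 ≈ 85.02 mm.
The +f correction barely moves this — solving exactly, f² + N·c·f − N·c·H = 0 ⇒ f = (−N·c + √((N·c)² + 4·N·c·H))/2 = (−0.0288 + √28915)/2 ≈ 85.008 mm, so f ≈ 85.0 mm.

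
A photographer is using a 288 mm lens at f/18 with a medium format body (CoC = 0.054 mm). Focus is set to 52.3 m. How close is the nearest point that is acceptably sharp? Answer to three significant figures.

32.5 m

Hyperfocal distance H = f²/(N·c) + f = 288²/(18 × 0.054) + 288 = 82944/0.972 + 288 ≈ 85621.3 mm ≈ 85.62 m.
Near limit Dn = s·(H − f)/(H + s − 2f) = 52300 × (85621.3 − 288) / (85621.3 + 52300 − 2 × 288) = 52300 × 85333.3 / 137345.3 ≈ 32494 mm ≈ 32.5 m.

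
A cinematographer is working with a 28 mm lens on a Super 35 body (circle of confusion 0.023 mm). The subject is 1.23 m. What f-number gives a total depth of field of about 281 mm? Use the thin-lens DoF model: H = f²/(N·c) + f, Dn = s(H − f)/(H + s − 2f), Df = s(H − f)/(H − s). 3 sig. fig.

Write h = H − f = f²/(N·c). The thin-lens limits are Dn = s·h/(h + (s−f)) and Df = s·h/(h − (s−f)), so DoF = Df − Dn = 2·s·(s−f)·h / (h² − (s−f)²).
That is a quadratic in h: DoF·h² − 2·s·(s−f)·h − DoF·(s−f)² = 0 ⇒ h = (s−f)·(s + √(s² + DoF²)) / DoF = 1202 × (1230 + √(1230² + 281²)) / 281 = 1202 × (1230 + 1261.69) / 281 ≈ 10658 mm.
Then N = f²/(c·h) = 28² / (0.023 × 10658) = 784 / 245.14 ≈ 3.20.

f/3.20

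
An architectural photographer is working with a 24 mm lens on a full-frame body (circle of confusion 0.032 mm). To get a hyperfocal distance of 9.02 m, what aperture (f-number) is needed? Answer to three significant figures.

Rearrange H = f²/(N·c) + f for N: N = f² / ((H − f)·c).
N = 24² / ((9020 − 24) × 0.032) = 576 / 287.9 ≈ 2.00.

f/2.00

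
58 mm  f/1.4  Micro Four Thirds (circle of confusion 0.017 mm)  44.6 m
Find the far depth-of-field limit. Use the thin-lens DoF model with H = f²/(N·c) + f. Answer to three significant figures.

Hyperfocal distance H = f²/(N·c) + f = 58²/(1.4 × 0.017) + 58 = 3364/0.0238 + 58 ≈ 141402.5 mm ≈ 141.4 m.
Far limit Df = s·(H − f)/(H − s) = 44600 × (141402.5 − 58) / (141402.5 − 44600) = 44600 × 141344.5 / 96802.5 ≈ 65122 mm ≈ 65.1 m.

65.1 m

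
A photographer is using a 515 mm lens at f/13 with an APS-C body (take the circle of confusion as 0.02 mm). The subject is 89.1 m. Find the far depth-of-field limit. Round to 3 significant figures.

97.6 m

Hyperfocal distance H = f²/(N·c) + f = 515²/(13 × 0.02) + 515 = 265225/0.26 + 515 ≈ 1020611.2 mm ≈ 1021 m.
Far limit Df = s·(H − f)/(H − s) = 89100 × (1020611.2 − 515) / (1020611.2 − 89100) = 89100 × 1020096.2 / 931511.2 ≈ 97573 mm ≈ 97.6 m.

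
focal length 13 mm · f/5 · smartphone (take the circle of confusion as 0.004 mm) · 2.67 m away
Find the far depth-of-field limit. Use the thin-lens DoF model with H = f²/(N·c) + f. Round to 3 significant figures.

3.89 m

Hyperfocal distance H = f²/(N·c) + f = 13²/(5 × 0.004) + 13 = 169/0.02 + 13 ≈ 8463.0 mm ≈ 8.463 m.
Far limit Df = s·(H − f)/(H − s) = 2670 × (8463.0 − 13) / (8463.0 − 2670) = 2670 × 8450.0 / 5793.0 ≈ 3894.6 mm ≈ 3.89 m.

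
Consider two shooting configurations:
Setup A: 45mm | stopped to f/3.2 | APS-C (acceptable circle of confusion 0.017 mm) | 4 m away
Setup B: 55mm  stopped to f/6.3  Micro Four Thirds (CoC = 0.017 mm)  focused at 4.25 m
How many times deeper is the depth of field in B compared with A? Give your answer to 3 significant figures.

1.50

Setup A: H = 45²/(3.2×0.017) + 45 ≈ 37269.3 mm; DoF = Df − Dn = 4475.51 − 3615.83 ≈ 859.68 mm.
Setup B: H = 55²/(6.3×0.017) + 55 ≈ 28299.6 mm; DoF = Df − Dn = 4991.3 − 3700.4 ≈ 1290.9 mm.
Ratio = 1290.9 / 859.68 ≈ 1.50.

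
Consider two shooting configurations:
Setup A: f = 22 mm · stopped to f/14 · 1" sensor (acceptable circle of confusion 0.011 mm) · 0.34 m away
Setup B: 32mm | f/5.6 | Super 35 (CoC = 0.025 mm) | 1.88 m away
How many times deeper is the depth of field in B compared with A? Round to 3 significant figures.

Setup A: H = 22²/(14×0.011) + 22 ≈ 3164.9 mm; DoF = Df − Dn = 378.275 − 308.759 ≈ 69.516 mm.
Setup B: H = 32²/(5.6×0.025) + 32 ≈ 7346.3 mm; DoF = Df − Dn = 2515.6 − 1500.8 ≈ 1014.8 mm.
Ratio = 1014.8 / 69.516 ≈ 14.6.

14.6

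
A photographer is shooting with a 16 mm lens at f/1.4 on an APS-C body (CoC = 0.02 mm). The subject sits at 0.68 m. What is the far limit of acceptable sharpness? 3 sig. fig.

Hyperfocal distance H = f²/(N·c) + f = 16²/(1.4 × 0.02) + 16 = 256/0.028 + 16 ≈ 9158.9 mm ≈ 9.159 m.
Far limit Df = s·(H − f)/(H − s) = 680 × (9158.9 − 16) / (9158.9 − 680) = 680 × 9142.9 / 8478.9 ≈ 733.25 mm ≈ 0.733 m.

0.733 m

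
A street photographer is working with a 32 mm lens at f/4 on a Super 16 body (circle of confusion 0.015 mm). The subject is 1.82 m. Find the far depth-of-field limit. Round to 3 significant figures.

2.03 m

Hyperfocal distance H = f²/(N·c) + f = 32²/(4 × 0.015) + 32 = 1024/0.06 + 32 ≈ 17098.7 mm ≈ 17.10 m.
Far limit Df = s·(H − f)/(H − s) = 1820 × (17098.7 − 32) / (17098.7 − 1820) = 1820 × 17066.7 / 15278.7 ≈ 2033.0 mm ≈ 2.03 m.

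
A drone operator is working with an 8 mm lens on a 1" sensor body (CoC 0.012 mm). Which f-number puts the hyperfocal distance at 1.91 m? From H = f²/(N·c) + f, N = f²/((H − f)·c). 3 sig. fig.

f/2.80

Rearrange H = f²/(N·c) + f for N: N = f² / ((H − f)·c).
N = 8² / ((1910 − 8) × 0.012) = 64 / 22.82 ≈ 2.80.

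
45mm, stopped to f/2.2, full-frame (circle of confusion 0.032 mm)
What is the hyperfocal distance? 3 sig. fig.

28.8 m

Hyperfocal distance H = f²/(N·c) + f = 45²/(2.2 × 0.032) + 45 = 2025/0.0704 + 45 ≈ 28809.2 mm ≈ 28.8 m.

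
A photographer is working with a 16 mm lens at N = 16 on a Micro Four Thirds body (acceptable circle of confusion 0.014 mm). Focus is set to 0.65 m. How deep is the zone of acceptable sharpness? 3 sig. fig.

Hyperfocal distance H = f²/(N·c) + f = 16²/(16 × 0.014) + 16 = 256/0.224 + 16 ≈ 1158.9 mm ≈ 1.159 m.
Near limit Dn = s·(H − f)/(H + s − 2f) = 650 × (1158.9 − 16) / (1158.9 + 650 − 2 × 16) = 650 × 1142.9 / 1776.9 ≈ 418.1 mm.
Far limit Df = s·(H − f)/(H − s) = 650 × (1158.9 − 16) / (1158.9 − 650) = 650 × 1142.9 / 508.9 ≈ 1459.9 mm.
Depth of field = Df − Dn = 1459.9 − 418.1 ≈ 1041.8 mm ≈ 1.04 m.

1.04 m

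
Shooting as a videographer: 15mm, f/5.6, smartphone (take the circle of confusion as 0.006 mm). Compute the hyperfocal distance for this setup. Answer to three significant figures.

6.71 m

Hyperfocal distance H = f²/(N·c) + f = 15²/(5.6 × 0.006) + 15 = 225/0.0336 + 15 ≈ 6711.4 mm ≈ 6.71 m.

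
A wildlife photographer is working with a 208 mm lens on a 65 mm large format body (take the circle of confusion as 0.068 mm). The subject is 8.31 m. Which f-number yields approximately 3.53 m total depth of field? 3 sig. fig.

f/16

Write h = H − f = f²/(N·c). The thin-lens limits are Dn = s·h/(h + (s−f)) and Df = s·h/(h − (s−f)), so DoF = Df − Dn = 2·s·(s−f)·h / (h² − (s−f)²).
That is a quadratic in h: DoF·h² − 2·s·(s−f)·h − DoF·(s−f)² = 0 ⇒ h = (s−f)·(s + √(s² + DoF²)) / DoF = 8102 × (8310 + √(8310² + 3530²)) / 3530 = 8102 × (8310 + 9028.68) / 3530 ≈ 39795 mm.
Then N = f²/(c·h) = 208² / (0.068 × 39795) = 43264 / 2706.1 ≈ 16.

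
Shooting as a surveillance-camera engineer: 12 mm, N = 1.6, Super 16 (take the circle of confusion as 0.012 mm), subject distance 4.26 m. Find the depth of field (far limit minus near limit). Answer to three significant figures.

Hyperfocal distance H = f²/(N·c) + f = 12²/(1.6 × 0.012) + 12 = 144/0.0192 + 12 ≈ 7512.0 mm ≈ 7.512 m.
Near limit Dn = s·(H − f)/(H + s − 2f) = 4260 × (7512.0 − 12) / (7512.0 + 4260 − 2 × 12) = 4260 × 7500.0 / 11748.0 ≈ 2719.6 mm.
Far limit Df = s·(H − f)/(H − s) = 4260 × (7512.0 − 12) / (7512.0 − 4260) = 4260 × 7500.0 / 3252.0 ≈ 9824.7 mm.
Depth of field = Df − Dn = 9824.7 − 2719.6 ≈ 7105.1 mm ≈ 7.11 m.

7.11 m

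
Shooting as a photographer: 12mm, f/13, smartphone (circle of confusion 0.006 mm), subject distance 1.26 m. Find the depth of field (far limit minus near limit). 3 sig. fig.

3.14 m

Hyperfocal distance H = f²/(N·c) + f = 12²/(13 × 0.006) + 12 = 144/0.078 + 12 ≈ 1858.2 mm ≈ 1.858 m.
Near limit Dn = s·(H − f)/(H + s − 2f) = 1260 × (1858.2 − 12) / (1858.2 + 1260 − 2 × 12) = 1260 × 1846.2 / 3094.2 ≈ 751.8 mm.
Far limit Df = s·(H − f)/(H − s) = 1260 × (1858.2 − 12) / (1858.2 − 1260) = 1260 × 1846.2 / 598.2 ≈ 3888.9 mm.
Depth of field = Df − Dn = 3888.9 − 751.8 ≈ 3137.1 mm ≈ 3.14 m.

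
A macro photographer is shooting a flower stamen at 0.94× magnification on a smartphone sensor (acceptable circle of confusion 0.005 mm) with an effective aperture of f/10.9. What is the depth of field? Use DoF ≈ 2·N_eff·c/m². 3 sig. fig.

At magnification m, DoF ≈ 2·N_eff·c/m² = 2 × 10.9 × 0.005 / 0.94² = 0.109 / 0.8836 ≈ 0.123 mm.

0.123 mm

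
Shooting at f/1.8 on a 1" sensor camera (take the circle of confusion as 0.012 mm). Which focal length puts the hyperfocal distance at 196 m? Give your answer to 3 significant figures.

65.1 mm

From H = f²/(N·c) + f, with f ≪ H: f ≈ √(H·N·c) = √(196000 × 1.8 × 0.012) = √4233.6 ≈ 65.07 mm.
The +f correction barely moves this — solving exactly, f² + N·c·f − N·c·H = 0 ⇒ f = (−N·c + √((N·c)² + 4·N·c·H))/2 = (−0.0216 + √16934)/2 ≈ 65.055 mm, so f ≈ 65.1 mm.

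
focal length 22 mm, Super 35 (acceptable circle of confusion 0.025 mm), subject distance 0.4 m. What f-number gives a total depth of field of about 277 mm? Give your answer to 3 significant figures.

Write h = H − f = f²/(N·c). The thin-lens limits are Dn = s·h/(h + (s−f)) and Df = s·h/(h − (s−f)), so DoF = Df − Dn = 2·s·(s−f)·h / (h² − (s−f)²).
That is a quadratic in h: DoF·h² − 2·s·(s−f)·h − DoF·(s−f)² = 0 ⇒ h = (s−f)·(s + √(s² + DoF²)) / DoF = 378 × (400 + √(400² + 277²)) / 277 = 378 × (400 + 486.548) / 277 ≈ 1209.8 mm.
Then N = f²/(c·h) = 22² / (0.025 × 1209.8) = 484 / 30.245 ≈ 16.

f/16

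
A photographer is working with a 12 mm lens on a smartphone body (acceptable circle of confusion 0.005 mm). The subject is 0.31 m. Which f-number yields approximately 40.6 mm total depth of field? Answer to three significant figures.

f/6.30

Write h = H − f = f²/(N·c). The thin-lens limits are Dn = s·h/(h + (s−f)) and Df = s·h/(h − (s−f)), so DoF = Df − Dn = 2·s·(s−f)·h / (h² − (s−f)²).
That is a quadratic in h: DoF·h² − 2·s·(s−f)·h − DoF·(s−f)² = 0 ⇒ h = (s−f)·(s + √(s² + DoF²)) / DoF = 298 × (310 + √(310² + 40.6²)) / 40.6 = 298 × (310 + 312.647) / 40.6 ≈ 4570.2 mm.
Then N = f²/(c·h) = 12² / (0.005 × 4570.2) = 144 / 22.851 ≈ 6.30.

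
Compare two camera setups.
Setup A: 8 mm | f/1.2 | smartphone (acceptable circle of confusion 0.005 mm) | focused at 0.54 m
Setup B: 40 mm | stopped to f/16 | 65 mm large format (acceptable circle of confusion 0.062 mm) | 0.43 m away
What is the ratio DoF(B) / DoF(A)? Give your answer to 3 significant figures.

Setup A: H = 8²/(1.2×0.005) + 8 ≈ 10674.7 mm; DoF = Df − Dn = 568.346 − 514.347 ≈ 53.999 mm.
Setup B: H = 40²/(16×0.062) + 40 ≈ 1652.9 mm; DoF = Df − Dn = 567.13 − 346.27 ≈ 220.86 mm.
Ratio = 220.86 / 53.999 ≈ 4.09.

4.09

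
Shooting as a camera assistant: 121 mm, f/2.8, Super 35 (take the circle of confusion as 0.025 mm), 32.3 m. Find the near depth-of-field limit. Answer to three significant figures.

28.0 m

Hyperfocal distance H = f²/(N·c) + f = 121²/(2.8 × 0.025) + 121 = 14641/0.07 + 121 ≈ 209278.1 mm ≈ 209.3 m.
Near limit Dn = s·(H − f)/(H + s − 2f) = 32300 × (209278.1 − 121) / (209278.1 + 32300 − 2 × 121) = 32300 × 209157.1 / 241336.1 ≈ 27993 mm ≈ 28.0 m.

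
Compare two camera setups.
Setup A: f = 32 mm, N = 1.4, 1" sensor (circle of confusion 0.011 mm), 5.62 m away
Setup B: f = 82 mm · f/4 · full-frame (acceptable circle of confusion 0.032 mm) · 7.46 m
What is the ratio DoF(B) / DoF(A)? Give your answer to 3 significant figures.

2.25

Setup A: H = 32²/(1.4×0.011) + 32 ≈ 66525.5 mm; DoF = Df − Dn = 6135.63 − 5184.32 ≈ 951.31 mm.
Setup B: H = 82²/(4×0.032) + 82 ≈ 52613.2 mm; DoF = Df − Dn = 8679.0 − 6541.3 ≈ 2137.7 mm.
Ratio = 2137.7 / 951.31 ≈ 2.25.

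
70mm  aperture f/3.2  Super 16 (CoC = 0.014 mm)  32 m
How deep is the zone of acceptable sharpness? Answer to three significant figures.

20.4 m

Hyperfocal distance H = f²/(N·c) + f = 70²/(3.2 × 0.014) + 70 = 4900/0.0448 + 70 ≈ 109445.0 mm ≈ 109.4 m.
Near limit Dn = s·(H − f)/(H + s − 2f) = 32000 × (109445.0 − 70) / (109445.0 + 32000 − 2 × 70) = 32000 × 109375.0 / 141305.0 ≈ 24769 mm.
Far limit Df = s·(H − f)/(H − s) = 32000 × (109445.0 − 70) / (109445.0 − 32000) = 32000 × 109375.0 / 77445.0 ≈ 45193 mm.
Depth of field = Df − Dn = 45193 − 24769 ≈ 20424 mm ≈ 20.4 m.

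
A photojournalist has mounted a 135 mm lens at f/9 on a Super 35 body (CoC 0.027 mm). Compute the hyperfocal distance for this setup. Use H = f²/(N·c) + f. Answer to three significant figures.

75.1 m

Hyperfocal distance H = f²/(N·c) + f = 135²/(9 × 0.027) + 135 = 18225/0.243 + 135 ≈ 75135.0 mm ≈ 75.1 m.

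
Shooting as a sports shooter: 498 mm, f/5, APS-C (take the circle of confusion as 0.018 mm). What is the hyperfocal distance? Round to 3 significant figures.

Hyperfocal distance H = f²/(N·c) + f = 498²/(5 × 0.018) + 498 = 248004/0.09 + 498 ≈ 2756098.0 mm ≈ 2760 m.

2760 m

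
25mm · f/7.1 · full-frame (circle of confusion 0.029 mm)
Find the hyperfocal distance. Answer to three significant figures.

Hyperfocal distance H = f²/(N·c) + f = 25²/(7.1 × 0.029) + 25 = 625/0.2059 + 25 ≈ 3060.5 mm ≈ 3.06 m.

3.06 m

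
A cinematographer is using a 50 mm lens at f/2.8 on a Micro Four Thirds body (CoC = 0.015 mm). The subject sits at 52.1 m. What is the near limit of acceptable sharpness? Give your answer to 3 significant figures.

Hyperfocal distance H = f²/(N·c) + f = 50²/(2.8 × 0.015) + 50 = 2500/0.042 + 50 ≈ 59573.8 mm ≈ 59.57 m.
Near limit Dn = s·(H − f)/(H + s − 2f) = 52100 × (59573.8 − 50) / (59573.8 + 52100 − 2 × 50) = 52100 × 59523.8 / 111573.8 ≈ 27795 mm ≈ 27.8 m.

27.8 m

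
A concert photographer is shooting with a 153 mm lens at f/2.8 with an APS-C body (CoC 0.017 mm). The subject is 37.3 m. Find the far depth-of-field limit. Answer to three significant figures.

Hyperfocal distance H = f²/(N·c) + f = 153²/(2.8 × 0.017) + 153 = 23409/0.0476 + 153 ≈ 491938.7 mm ≈ 491.9 m.
Far limit Df = s·(H − f)/(H − s) = 37300 × (491938.7 − 153) / (491938.7 − 37300) = 37300 × 491785.7 / 454638.7 ≈ 40348 mm ≈ 40.3 m.

40.3 m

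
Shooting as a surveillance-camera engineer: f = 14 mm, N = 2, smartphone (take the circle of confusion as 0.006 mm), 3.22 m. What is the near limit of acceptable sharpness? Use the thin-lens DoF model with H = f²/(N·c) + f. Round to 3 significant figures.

Hyperfocal distance H = f²/(N·c) + f = 14²/(2 × 0.006) + 14 = 196/0.012 + 14 ≈ 16347.3 mm ≈ 16.35 m.
Near limit Dn = s·(H − f)/(H + s − 2f) = 3220 × (16347.3 − 14) / (16347.3 + 3220 − 2 × 14) = 3220 × 16333.3 / 19539.3 ≈ 2691.7 mm ≈ 2.69 m.

2.69 m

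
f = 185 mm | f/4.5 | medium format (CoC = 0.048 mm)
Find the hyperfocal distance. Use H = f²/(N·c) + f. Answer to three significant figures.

Hyperfocal distance H = f²/(N·c) + f = 185²/(4.5 × 0.048) + 185 = 34225/0.216 + 185 ≈ 158634.1 mm ≈ 159 m.

159 m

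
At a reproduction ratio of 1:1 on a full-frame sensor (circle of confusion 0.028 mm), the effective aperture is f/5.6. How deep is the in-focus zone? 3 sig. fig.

0.314 mm

At magnification m, DoF ≈ 2·N_eff·c/m² = 2 × 5.6 × 0.028 / 1² = 0.3136 / 1 ≈ 0.314 mm.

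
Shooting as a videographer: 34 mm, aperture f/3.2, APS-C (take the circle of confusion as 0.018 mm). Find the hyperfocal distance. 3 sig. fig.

20.1 m

Hyperfocal distance H = f²/(N·c) + f = 34²/(3.2 × 0.018) + 34 = 1156/0.0576 + 34 ≈ 20103.4 mm ≈ 20.1 m.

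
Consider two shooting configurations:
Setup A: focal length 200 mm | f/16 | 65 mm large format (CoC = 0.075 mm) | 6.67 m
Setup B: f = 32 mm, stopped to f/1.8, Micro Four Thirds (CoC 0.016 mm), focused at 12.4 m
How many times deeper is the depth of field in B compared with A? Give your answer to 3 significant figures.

Setup A: H = 200²/(16×0.075) + 200 ≈ 33533.3 mm; DoF = Df − Dn = 8276.5 − 5585.8 ≈ 2690.7 mm.
Setup B: H = 32²/(1.8×0.016) + 32 ≈ 35587.6 mm; DoF = Df − Dn = 19014.0 − 9199.8 ≈ 9814.2 mm.
Ratio = 9814.2 / 2690.7 ≈ 3.65.

3.65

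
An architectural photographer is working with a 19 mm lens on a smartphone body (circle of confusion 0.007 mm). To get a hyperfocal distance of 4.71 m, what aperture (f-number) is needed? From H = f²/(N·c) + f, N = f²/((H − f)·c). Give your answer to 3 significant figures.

f/11

Rearrange H = f²/(N·c) + f for N: N = f² / ((H − f)·c).
N = 19² / ((4710 − 19) × 0.007) = 361 / 32.84 ≈ 11.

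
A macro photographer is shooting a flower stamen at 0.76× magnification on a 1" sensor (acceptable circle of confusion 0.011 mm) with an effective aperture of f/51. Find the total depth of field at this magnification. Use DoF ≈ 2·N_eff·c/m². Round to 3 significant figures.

At magnification m, DoF ≈ 2·N_eff·c/m² = 2 × 51 × 0.011 / 0.76² = 1.122 / 0.5776 ≈ 1.94 mm.

1.94 mm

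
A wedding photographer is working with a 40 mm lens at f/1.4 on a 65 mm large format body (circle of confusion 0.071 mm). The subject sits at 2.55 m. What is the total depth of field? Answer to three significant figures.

Hyperfocal distance H = f²/(N·c) + f = 40²/(1.4 × 0.071) + 40 = 1600/0.0994 + 40 ≈ 16136.6 mm ≈ 16.14 m.
Near limit Dn = s·(H − f)/(H + s − 2f) = 2550 × (16136.6 − 40) / (16136.6 + 2550 − 2 × 40) = 2550 × 16096.6 / 18606.6 ≈ 2206.01 mm.
Far limit Df = s·(H − f)/(H − s) = 2550 × (16136.6 − 40) / (16136.6 − 2550) = 2550 × 16096.6 / 13586.6 ≈ 3021.09 mm.
Depth of field = Df − Dn = 3021.09 − 2206.01 ≈ 815.08 mm ≈ 0.815 m.

0.815 m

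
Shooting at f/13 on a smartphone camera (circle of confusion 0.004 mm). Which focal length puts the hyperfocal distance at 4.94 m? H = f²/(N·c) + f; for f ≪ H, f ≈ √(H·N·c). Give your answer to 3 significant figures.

From H = f²/(N·c) + f, with f ≪ H: f ≈ √(H·N·c) = √(4940 × 13 × 0.004) = √256.88 ≈ 16.03 mm.
The +f correction barely moves this — solving exactly, f² + N·c·f − N·c·H = 0 ⇒ f = (−N·c + √((N·c)² + 4·N·c·H))/2 = (−0.052 + √1027.5)/2 ≈ 16.001 mm, so f ≈ 16.0 mm.

16.0 mm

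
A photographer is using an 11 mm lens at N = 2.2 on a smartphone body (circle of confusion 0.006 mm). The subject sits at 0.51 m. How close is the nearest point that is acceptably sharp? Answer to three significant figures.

484 mm

Hyperfocal distance H = f²/(N·c) + f = 11²/(2.2 × 0.006) + 11 = 121/0.0132 + 11 ≈ 9177.7 mm ≈ 9.178 m.
Near limit Dn = s·(H − f)/(H + s − 2f) = 510 × (9177.7 − 11) / (9177.7 + 510 − 2 × 11) = 510 × 9166.7 / 9665.7 ≈ 483.67 mm.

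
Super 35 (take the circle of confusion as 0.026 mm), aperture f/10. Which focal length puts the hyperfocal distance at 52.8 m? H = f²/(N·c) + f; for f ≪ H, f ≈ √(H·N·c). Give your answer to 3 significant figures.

From H = f²/(N·c) + f, with f ≪ H: f ≈ √(H·N·c) = √(52800 × 10 × 0.026) = √13728 ≈ 117.2 mm.
The +f correction barely moves this — solving exactly, f² + N·c·f − N·c·H = 0 ⇒ f = (−N·c + √((N·c)² + 4·N·c·H))/2 = (−0.26 + √54912)/2 ≈ 117.04 mm, so f ≈ 117 mm.

117 mm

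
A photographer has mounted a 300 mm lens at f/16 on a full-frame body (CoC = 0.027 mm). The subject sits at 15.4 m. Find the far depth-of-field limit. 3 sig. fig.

16.6 m

Hyperfocal distance H = f²/(N·c) + f = 300²/(16 × 0.027) + 300 = 90000/0.432 + 300 ≈ 208633.3 mm ≈ 208.6 m.
Far limit Df = s·(H − f)/(H − s) = 15400 × (208633.3 − 300) / (208633.3 − 15400) = 15400 × 208333.3 / 193233.3 ≈ 16603 mm ≈ 16.6 m.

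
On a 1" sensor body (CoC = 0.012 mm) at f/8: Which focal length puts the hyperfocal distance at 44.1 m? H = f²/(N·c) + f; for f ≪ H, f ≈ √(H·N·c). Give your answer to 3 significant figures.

From H = f²/(N·c) + f, with f ≪ H: f ≈ √(H·N·c) = √(44100 × 8 × 0.012) = √4233.6 ≈ 65.07 mm.
Exact: f² + N·c·f − N·c·H = 0 ⇒ f = (−N·c + √((N·c)² + 4·N·c·H))/2 = (−0.096 + √16934)/2 ≈ 65.018 mm ≈ 65.0 mm.

65.0 mm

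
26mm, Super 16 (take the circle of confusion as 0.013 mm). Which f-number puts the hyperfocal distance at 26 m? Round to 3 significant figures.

Rearrange H = f²/(N·c) + f for N: N = f² / ((H − f)·c).
N = 26² / ((26000 − 26) × 0.013) = 676 / 337.7 ≈ 2.00.

f/2.00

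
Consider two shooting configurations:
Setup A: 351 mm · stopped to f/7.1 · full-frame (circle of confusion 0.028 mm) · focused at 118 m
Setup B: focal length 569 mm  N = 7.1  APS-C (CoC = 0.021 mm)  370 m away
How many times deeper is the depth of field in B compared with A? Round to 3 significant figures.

2.79

Setup A: H = 351²/(7.1×0.028) + 351 ≈ 620074.3 mm; DoF = Df − Dn = 145650 − 99173 ≈ 46477 mm.
Setup B: H = 569²/(7.1×0.021) + 569 ≈ 2172004.3 mm; DoF = Df − Dn = 445854 − 316204 ≈ 129650 mm.
Ratio = 129650 / 46477 ≈ 2.79.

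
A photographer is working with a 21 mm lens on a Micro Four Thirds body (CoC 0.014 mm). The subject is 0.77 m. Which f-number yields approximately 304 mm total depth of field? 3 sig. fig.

f/8

Write h = H − f = f²/(N·c). The thin-lens limits are Dn = s·h/(h + (s−f)) and Df = s·h/(h − (s−f)), so DoF = Df − Dn = 2·s·(s−f)·h / (h² − (s−f)²).
That is a quadratic in h: DoF·h² − 2·s·(s−f)·h − DoF·(s−f)² = 0 ⇒ h = (s−f)·(s + √(s² + DoF²)) / DoF = 749 × (770 + √(770² + 304²)) / 304 = 749 × (770 + 827.838) / 304 ≈ 3936.8 mm.
Then N = f²/(c·h) = 21² / (0.014 × 3936.8) = 441 / 55.115 ≈ 8.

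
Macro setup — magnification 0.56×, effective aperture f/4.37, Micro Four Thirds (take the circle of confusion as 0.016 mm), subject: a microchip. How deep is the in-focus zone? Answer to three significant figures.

0.446 mm

At magnification m, DoF ≈ 2·N_eff·c/m² = 2 × 4.37 × 0.016 / 0.56² = 0.1398 / 0.3136 ≈ 0.446 mm.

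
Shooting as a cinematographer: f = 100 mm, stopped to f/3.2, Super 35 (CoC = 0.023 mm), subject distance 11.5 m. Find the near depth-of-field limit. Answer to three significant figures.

10.6 m

Hyperfocal distance H = f²/(N·c) + f = 100²/(3.2 × 0.023) + 100 = 10000/0.0736 + 100 ≈ 135969.6 mm ≈ 136.0 m.
Near limit Dn = s·(H − f)/(H + s − 2f) = 11500 × (135969.6 − 100) / (135969.6 + 11500 − 2 × 100) = 11500 × 135869.6 / 147269.6 ≈ 10610 mm ≈ 10.6 m.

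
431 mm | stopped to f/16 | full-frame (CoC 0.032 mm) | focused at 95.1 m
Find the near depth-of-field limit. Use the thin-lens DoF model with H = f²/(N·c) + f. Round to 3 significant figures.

75.4 m

Hyperfocal distance H = f²/(N·c) + f = 431²/(16 × 0.032) + 431 = 185761/0.512 + 431 ≈ 363245.5 mm ≈ 363.2 m.
Near limit Dn = s·(H − f)/(H + s − 2f) = 95100 × (363245.5 − 431) / (363245.5 + 95100 − 2 × 431) = 95100 × 362814.5 / 457483.5 ≈ 75421 mm ≈ 75.4 m.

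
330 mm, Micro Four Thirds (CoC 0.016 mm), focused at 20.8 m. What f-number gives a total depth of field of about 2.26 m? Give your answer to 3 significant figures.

Write h = H − f = f²/(N·c). The thin-lens limits are Dn = s·h/(h + (s−f)) and Df = s·h/(h − (s−f)), so DoF = Df − Dn = 2·s·(s−f)·h / (h² − (s−f)²).
That is a quadratic in h: DoF·h² − 2·s·(s−f)·h − DoF·(s−f)² = 0 ⇒ h = (s−f)·(s + √(s² + DoF²)) / DoF = 20470 × (20800 + √(20800² + 2260²)) / 2260 = 20470 × (20800 + 20922.4) / 2260 ≈ 377902 mm.
Then N = f²/(c·h) = 330² / (0.016 × 377902) = 108900 / 6046.4 ≈ 18.

f/18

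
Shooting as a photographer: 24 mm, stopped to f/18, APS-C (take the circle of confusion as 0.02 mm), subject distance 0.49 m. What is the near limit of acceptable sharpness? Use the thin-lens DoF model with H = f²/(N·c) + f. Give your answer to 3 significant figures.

Hyperfocal distance H = f²/(N·c) + f = 24²/(18 × 0.02) + 24 = 576/0.36 + 24 ≈ 1624.0 mm ≈ 1.624 m.
Near limit Dn = s·(H − f)/(H + s − 2f) = 490 × (1624.0 − 24) / (1624.0 + 490 − 2 × 24) = 490 × 1600.0 / 2066.0 ≈ 379.48 mm.

379 mm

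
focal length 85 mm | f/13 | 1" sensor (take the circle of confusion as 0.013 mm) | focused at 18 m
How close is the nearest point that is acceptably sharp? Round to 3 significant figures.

12.7 m

Hyperfocal distance H = f²/(N·c) + f = 85²/(13 × 0.013) + 85 = 7225/0.169 + 85 ≈ 42836.5 mm ≈ 42.84 m.
Near limit Dn = s·(H − f)/(H + s − 2f) = 18000 × (42836.5 − 85) / (42836.5 + 18000 − 2 × 85) = 18000 × 42751.5 / 60666.5 ≈ 12685 mm ≈ 12.7 m.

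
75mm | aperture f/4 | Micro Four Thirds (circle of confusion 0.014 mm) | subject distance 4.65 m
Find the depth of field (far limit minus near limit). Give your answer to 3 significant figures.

424 mm

Hyperfocal distance H = f²/(N·c) + f = 75²/(4 × 0.014) + 75 = 5625/0.056 + 75 ≈ 100521.4 mm ≈ 100.5 m.
Near limit Dn = s·(H − f)/(H + s − 2f) = 4650 × (100521.4 − 75) / (100521.4 + 4650 − 2 × 75) = 4650 × 100446.4 / 105021.4 ≈ 4447.43 mm.
Far limit Df = s·(H − f)/(H − s) = 4650 × (100521.4 − 75) / (100521.4 − 4650) = 4650 × 100446.4 / 95871.4 ≈ 4871.90 mm.
Depth of field = Df − Dn = 4871.90 − 4447.43 ≈ 424.47 mm.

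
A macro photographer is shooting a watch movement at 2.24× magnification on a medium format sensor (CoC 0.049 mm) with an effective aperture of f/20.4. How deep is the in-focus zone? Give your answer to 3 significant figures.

At magnification m, DoF ≈ 2·N_eff·c/m² = 2 × 20.4 × 0.049 / 2.24² = 1.999 / 5.018 ≈ 0.398 mm.

0.398 mm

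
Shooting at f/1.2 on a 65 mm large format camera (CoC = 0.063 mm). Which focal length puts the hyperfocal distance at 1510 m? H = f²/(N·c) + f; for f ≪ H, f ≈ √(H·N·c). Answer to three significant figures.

From H = f²/(N·c) + f, with f ≪ H: f ≈ √(H·N·c) = √(1510000 × 1.2 × 0.063) = √114156 ≈ 337.9 mm.
The +f correction barely moves this — solving exactly, f² + N·c·f − N·c·H = 0 ⇒ f = (−N·c + √((N·c)² + 4·N·c·H))/2 = (−0.0756 + √456624)/2 ≈ 337.83 mm, so f ≈ 338 mm.

338 mm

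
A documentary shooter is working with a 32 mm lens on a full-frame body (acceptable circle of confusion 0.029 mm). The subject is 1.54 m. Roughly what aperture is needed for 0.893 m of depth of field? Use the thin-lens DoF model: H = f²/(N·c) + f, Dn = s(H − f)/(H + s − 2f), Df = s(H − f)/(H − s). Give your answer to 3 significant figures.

f/6.30

Write h = H − f = f²/(N·c). The thin-lens limits are Dn = s·h/(h + (s−f)) and Df = s·h/(h − (s−f)), so DoF = Df − Dn = 2·s·(s−f)·h / (h² − (s−f)²).
That is a quadratic in h: DoF·h² − 2·s·(s−f)·h − DoF·(s−f)² = 0 ⇒ h = (s−f)·(s + √(s² + DoF²)) / DoF = 1508 × (1540 + √(1540² + 893²)) / 893 = 1508 × (1540 + 1780.18) / 893 ≈ 5606.8 mm.
Then N = f²/(c·h) = 32² / (0.029 × 5606.8) = 1024 / 162.60 ≈ 6.30.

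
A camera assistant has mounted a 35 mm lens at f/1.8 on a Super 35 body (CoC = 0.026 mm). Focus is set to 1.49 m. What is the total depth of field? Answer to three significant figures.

166 mm

Hyperfocal distance H = f²/(N·c) + f = 35²/(1.8 × 0.026) + 35 = 1225/0.0468 + 35 ≈ 26210.2 mm ≈ 26.21 m.
Near limit Dn = s·(H − f)/(H + s − 2f) = 1490 × (26210.2 − 35) / (26210.2 + 1490 − 2 × 35) = 1490 × 26175.2 / 27630.2 ≈ 1411.54 mm.
Far limit Df = s·(H − f)/(H − s) = 1490 × (26210.2 − 35) / (26210.2 − 1490) = 1490 × 26175.2 / 24720.2 ≈ 1577.70 mm.
Depth of field = Df − Dn = 1577.70 − 1411.54 ≈ 166.16 mm.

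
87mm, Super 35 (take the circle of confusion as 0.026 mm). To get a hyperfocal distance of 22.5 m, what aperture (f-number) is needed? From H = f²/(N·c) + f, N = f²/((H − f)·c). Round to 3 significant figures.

Rearrange H = f²/(N·c) + f for N: N = f² / ((H − f)·c).
N = 87² / ((22500 − 87) × 0.026) = 7569 / 582.7 ≈ 13.

f/13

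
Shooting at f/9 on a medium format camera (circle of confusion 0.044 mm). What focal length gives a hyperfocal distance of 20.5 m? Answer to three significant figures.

89.9 mm

From H = f²/(N·c) + f, with f ≪ H: f ≈ √(H·N·c) = √(20500 × 9 × 0.044) = √8118.0 ≈ 90.10 mm.
Exact: f² + N·c·f − N·c·H = 0 ⇒ f = (−N·c + √((N·c)² + 4·N·c·H))/2 = (−0.396 + √32472)/2 ≈ 89.902 mm ≈ 89.9 mm.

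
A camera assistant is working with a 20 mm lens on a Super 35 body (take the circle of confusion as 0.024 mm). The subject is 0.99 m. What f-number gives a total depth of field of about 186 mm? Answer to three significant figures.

Write h = H − f = f²/(N·c). The thin-lens limits are Dn = s·h/(h + (s−f)) and Df = s·h/(h − (s−f)), so DoF = Df − Dn = 2·s·(s−f)·h / (h² − (s−f)²).
That is a quadratic in h: DoF·h² − 2·s·(s−f)·h − DoF·(s−f)² = 0 ⇒ h = (s−f)·(s + √(s² + DoF²)) / DoF = 970 × (990 + √(990² + 186²)) / 186 = 970 × (990 + 1007.32) / 186 ≈ 10416 mm.
Then N = f²/(c·h) = 20² / (0.024 × 10416) = 400 / 249.99 ≈ 1.60.

f/1.60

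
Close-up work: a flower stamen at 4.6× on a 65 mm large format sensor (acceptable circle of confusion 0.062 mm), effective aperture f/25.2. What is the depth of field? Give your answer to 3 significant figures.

At magnification m, DoF ≈ 2·N_eff·c/m² = 2 × 25.2 × 0.062 / 4.6² = 3.125 / 21.16 ≈ 0.148 mm.

0.148 mm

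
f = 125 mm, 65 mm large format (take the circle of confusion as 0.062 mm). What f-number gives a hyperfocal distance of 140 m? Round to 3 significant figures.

Rearrange H = f²/(N·c) + f for N: N = f² / ((H − f)·c).
N = 125² / ((140000 − 125) × 0.062) = 15625 / 8672 ≈ 1.80.

f/1.80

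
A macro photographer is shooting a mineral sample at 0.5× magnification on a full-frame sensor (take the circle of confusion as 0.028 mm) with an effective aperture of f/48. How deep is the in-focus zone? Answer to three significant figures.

At magnification m, DoF ≈ 2·N_eff·c/m² = 2 × 48 × 0.028 / 0.5² = 2.688 / 0.25 ≈ 10.8 mm.

10.8 mm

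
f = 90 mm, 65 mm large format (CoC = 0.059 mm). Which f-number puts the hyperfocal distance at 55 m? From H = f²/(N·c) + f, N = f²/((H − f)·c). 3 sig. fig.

Rearrange H = f²/(N·c) + f for N: N = f² / ((H − f)·c).
N = 90² / ((55000 − 90) × 0.059) = 8100 / 3240 ≈ 2.50.

f/2.50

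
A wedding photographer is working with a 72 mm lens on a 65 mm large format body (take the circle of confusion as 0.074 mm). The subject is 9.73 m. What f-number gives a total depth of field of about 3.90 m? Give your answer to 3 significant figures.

f/1.40

Write h = H − f = f²/(N·c). The thin-lens limits are Dn = s·h/(h + (s−f)) and Df = s·h/(h − (s−f)), so DoF = Df − Dn = 2·s·(s−f)·h / (h² − (s−f)²).
That is a quadratic in h: DoF·h² − 2·s·(s−f)·h − DoF·(s−f)² = 0 ⇒ h = (s−f)·(s + √(s² + DoF²)) / DoF = 9658 × (9730 + √(9730² + 3900²)) / 3900 = 9658 × (9730 + 10482.5) / 3900 ≈ 50054 mm.
Then N = f²/(c·h) = 72² / (0.074 × 50054) = 5184 / 3704.0 ≈ 1.40.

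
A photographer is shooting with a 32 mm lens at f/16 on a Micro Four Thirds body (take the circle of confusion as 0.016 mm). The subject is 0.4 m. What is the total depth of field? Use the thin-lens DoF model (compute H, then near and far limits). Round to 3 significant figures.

Hyperfocal distance H = f²/(N·c) + f = 32²/(16 × 0.016) + 32 = 1024/0.256 + 32 ≈ 4032.0 mm ≈ 4.032 m.
Near limit Dn = s·(H − f)/(H + s − 2f) = 400 × (4032.0 − 32) / (4032.0 + 400 − 2 × 32) = 400 × 4000.0 / 4368.0 ≈ 366.300 mm.
Far limit Df = s·(H − f)/(H − s) = 400 × (4032.0 − 32) / (4032.0 − 400) = 400 × 4000.0 / 3632.0 ≈ 440.529 mm.
Depth of field = Df − Dn = 440.529 − 366.300 ≈ 74.229 mm.

74.2 mm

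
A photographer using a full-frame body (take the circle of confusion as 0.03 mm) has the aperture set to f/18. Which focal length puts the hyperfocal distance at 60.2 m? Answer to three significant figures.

From H = f²/(N·c) + f, with f ≪ H: f ≈ √(H·N·c) = √(60200 × 18 × 0.03) = √32508 ≈ 180.3 mm.
The +f correction barely moves this — solving exactly, f² + N·c·f − N·c·H = 0 ⇒ f = (−N·c + √((N·c)² + 4·N·c·H))/2 = (−0.54 + √130032)/2 ≈ 180.03 mm, so f ≈ 180 mm.

180 mm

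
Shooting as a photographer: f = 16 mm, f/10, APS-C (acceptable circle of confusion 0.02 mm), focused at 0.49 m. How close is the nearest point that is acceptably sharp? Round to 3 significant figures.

358 mm

Hyperfocal distance H = f²/(N·c) + f = 16²/(10 × 0.02) + 16 = 256/0.2 + 16 ≈ 1296.0 mm ≈ 1.296 m.
Near limit Dn = s·(H − f)/(H + s − 2f) = 490 × (1296.0 − 16) / (1296.0 + 490 − 2 × 16) = 490 × 1280.0 / 1754.0 ≈ 357.58 mm.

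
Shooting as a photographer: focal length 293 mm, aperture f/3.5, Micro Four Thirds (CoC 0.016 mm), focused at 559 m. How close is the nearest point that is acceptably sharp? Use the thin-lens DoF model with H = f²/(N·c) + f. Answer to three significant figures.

410 m

Hyperfocal distance H = f²/(N·c) + f = 293²/(3.5 × 0.016) + 293 = 85849/0.056 + 293 ≈ 1533310.9 mm ≈ 1533 m.
Near limit Dn = s·(H − f)/(H + s − 2f) = 559000 × (1533310.9 − 293) / (1533310.9 + 559000 − 2 × 293) = 559000 × 1533017.9 / 2091724.9 ≈ 409689 mm ≈ 410 m.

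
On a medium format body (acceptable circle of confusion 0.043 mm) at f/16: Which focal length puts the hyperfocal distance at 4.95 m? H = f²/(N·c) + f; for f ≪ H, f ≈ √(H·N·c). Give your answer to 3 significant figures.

From H = f²/(N·c) + f, with f ≪ H: f ≈ √(H·N·c) = √(4950 × 16 × 0.043) = √3405.6 ≈ 58.36 mm.
Exact: f² + N·c·f − N·c·H = 0 ⇒ f = (−N·c + √((N·c)² + 4·N·c·H))/2 = (−0.688 + √13623)/2 ≈ 58.015 mm ≈ 58.0 mm.

58.0 mm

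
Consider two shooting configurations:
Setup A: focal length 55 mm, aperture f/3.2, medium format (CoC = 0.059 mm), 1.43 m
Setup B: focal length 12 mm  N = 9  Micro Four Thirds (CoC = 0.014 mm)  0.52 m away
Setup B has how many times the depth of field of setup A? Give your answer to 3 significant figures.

Setup A: H = 55²/(3.2×0.059) + 55 ≈ 16077.2 mm; DoF = Df − Dn = 1564.24 − 1316.98 ≈ 247.26 mm.
Setup B: H = 12²/(9×0.014) + 12 ≈ 1154.9 mm; DoF = Df − Dn = 936.09 − 359.99 ≈ 576.10 mm.
Ratio = 576.10 / 247.26 ≈ 2.33.

2.33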